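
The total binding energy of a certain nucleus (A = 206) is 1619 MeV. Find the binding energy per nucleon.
B.E./A = 1619/206 = 7.859 MeV/nucleon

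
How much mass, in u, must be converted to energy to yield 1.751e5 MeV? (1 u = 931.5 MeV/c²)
m = E/c² = 188 u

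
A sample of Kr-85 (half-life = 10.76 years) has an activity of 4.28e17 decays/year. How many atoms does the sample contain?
N = A/λ = 6.644e18 atoms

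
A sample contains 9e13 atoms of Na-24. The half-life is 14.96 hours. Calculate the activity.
A = λN = 4.17e12 decays/hour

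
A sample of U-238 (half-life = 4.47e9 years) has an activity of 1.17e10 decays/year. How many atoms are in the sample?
N = A/λ = 7.545e19 atoms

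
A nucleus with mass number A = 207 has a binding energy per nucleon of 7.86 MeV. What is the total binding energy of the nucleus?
B.E. = 7.86 × 207 = 1627 MeV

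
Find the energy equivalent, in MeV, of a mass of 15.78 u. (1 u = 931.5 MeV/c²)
E = mc² = 14700 MeV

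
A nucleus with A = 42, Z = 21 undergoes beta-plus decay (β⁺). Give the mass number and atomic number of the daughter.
Daughter: A = 42, Z = 20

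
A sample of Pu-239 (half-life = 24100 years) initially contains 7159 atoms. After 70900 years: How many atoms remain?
N = N₀(1/2)^(t/t½) = 931.6 atoms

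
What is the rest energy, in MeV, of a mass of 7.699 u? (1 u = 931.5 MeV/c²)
E = mc² = 7172 MeV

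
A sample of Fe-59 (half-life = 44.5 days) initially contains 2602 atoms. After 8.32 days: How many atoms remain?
N = N₀(1/2)^(t/t½) = 2286 atoms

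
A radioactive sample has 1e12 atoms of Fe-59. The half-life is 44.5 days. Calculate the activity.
A = λN = 1.558e10 decays/day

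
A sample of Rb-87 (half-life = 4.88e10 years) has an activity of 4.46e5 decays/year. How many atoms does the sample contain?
N = A/λ = 3.14e16 atoms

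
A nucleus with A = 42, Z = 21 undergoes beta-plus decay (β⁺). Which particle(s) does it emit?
β⁺: positron (e⁺) + neutrino (νₑ)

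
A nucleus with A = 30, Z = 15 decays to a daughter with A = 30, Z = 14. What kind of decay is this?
ΔA = 0, ΔZ = -1 ⇒ beta-plus decay (β⁺) or electron capture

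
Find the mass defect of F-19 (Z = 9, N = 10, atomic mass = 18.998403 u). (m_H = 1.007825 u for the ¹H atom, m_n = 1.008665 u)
Δm = Z·m_H + N·m_n − M = 0.1587 u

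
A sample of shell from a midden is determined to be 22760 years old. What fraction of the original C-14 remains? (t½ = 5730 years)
N/N₀ = (1/2)^(t/t½) = 0.06372 = 6.37%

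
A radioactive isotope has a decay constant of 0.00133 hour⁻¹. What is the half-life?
t½ = ln(2)/λ = 521.2 hours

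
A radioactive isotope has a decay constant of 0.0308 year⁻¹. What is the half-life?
t½ = ln(2)/λ = 22.5 years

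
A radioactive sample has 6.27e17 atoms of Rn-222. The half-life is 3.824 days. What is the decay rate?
A = λN = 1.137e17 decays/day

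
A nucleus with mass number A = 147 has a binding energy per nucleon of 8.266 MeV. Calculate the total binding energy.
B.E. = 8.266 × 147 = 1215 MeV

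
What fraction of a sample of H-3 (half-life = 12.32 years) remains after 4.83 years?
N/N₀ = (1/2)^(t/t½) = 0.762 = 76.2%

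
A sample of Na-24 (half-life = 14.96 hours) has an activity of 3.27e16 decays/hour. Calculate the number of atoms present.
N = A/λ = 7.058e17 atoms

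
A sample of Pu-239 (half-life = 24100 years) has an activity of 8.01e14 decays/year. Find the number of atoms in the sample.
N = A/λ = 2.785e19 atoms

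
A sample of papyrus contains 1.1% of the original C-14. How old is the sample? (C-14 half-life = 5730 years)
Age = t½ × log₂(1/ratio) = 37280 years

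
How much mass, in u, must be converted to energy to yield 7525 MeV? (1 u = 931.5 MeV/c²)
m = E/c² = 8.078 u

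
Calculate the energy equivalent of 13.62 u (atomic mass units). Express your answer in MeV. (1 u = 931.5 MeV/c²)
E = mc² = 12690 MeV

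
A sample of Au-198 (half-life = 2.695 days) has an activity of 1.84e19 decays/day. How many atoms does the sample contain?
N = A/λ = 7.154e19 atoms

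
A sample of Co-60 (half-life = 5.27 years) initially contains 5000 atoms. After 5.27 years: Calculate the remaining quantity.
N = N₀(1/2)^(t/t½) = 2500 atoms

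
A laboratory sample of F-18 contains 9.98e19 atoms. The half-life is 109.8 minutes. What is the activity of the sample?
A = λN = 6.3e17 decays/minute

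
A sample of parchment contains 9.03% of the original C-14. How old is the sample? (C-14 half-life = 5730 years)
Age = t½ × log₂(1/ratio) = 19880 years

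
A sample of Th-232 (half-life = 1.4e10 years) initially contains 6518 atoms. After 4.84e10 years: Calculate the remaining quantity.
N = N₀(1/2)^(t/t½) = 593.5 atoms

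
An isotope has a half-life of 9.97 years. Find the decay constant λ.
λ = ln(2)/t½ = 0.06952 year⁻¹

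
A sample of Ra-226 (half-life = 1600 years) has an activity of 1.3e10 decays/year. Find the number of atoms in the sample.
N = A/λ = 3.001e13 atoms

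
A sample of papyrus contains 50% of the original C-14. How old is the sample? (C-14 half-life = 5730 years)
Age = t½ × log₂(1/ratio) = 5730 years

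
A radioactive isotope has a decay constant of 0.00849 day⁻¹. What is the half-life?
t½ = ln(2)/λ = 81.64 days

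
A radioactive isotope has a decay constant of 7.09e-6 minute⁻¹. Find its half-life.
t½ = ln(2)/λ = 97760 minutes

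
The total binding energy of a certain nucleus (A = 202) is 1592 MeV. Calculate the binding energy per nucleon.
B.E./A = 1592/202 = 7.881 MeV/nucleon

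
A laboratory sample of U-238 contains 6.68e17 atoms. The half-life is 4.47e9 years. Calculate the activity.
A = λN = 1.036e8 decays/year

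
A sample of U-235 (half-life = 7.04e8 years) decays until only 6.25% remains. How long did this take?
t = t½ × log₂(N₀/N) = 2.816e9 years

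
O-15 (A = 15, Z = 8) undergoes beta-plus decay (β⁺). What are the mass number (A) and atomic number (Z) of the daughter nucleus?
Daughter: A = 15, Z = 7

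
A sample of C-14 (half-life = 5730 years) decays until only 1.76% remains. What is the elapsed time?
t = t½ × log₂(N₀/N) = 33400 years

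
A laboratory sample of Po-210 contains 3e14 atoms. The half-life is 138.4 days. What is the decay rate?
A = λN = 1.502e12 decays/day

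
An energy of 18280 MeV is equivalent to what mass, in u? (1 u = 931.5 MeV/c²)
m = E/c² = 19.62 u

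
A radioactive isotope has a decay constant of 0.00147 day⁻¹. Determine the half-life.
t½ = ln(2)/λ = 471.5 days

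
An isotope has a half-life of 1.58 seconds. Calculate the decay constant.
λ = ln(2)/t½ = 0.4387 second⁻¹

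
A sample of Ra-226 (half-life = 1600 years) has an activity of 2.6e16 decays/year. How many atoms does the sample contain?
N = A/λ = 6.002e19 atoms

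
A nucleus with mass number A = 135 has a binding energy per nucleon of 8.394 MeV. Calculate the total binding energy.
B.E. = 8.394 × 135 = 1133 MeV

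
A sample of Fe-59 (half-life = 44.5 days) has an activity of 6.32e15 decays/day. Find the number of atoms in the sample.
N = A/λ = 4.057e17 atoms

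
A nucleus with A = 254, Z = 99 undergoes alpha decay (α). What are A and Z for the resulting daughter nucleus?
Daughter: A = 250, Z = 97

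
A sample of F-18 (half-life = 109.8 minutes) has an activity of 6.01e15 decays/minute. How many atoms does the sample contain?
N = A/λ = 9.52e17 atoms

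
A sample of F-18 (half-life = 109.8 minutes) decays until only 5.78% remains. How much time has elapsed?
t = t½ × log₂(N₀/N) = 451.6 minutes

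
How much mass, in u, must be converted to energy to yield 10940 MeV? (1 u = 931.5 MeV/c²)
m = E/c² = 11.74 u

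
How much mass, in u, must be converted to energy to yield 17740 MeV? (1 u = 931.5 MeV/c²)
m = E/c² = 19.04 u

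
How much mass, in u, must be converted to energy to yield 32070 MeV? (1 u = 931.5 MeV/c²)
m = E/c² = 34.43 u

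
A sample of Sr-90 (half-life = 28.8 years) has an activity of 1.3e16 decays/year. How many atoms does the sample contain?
N = A/λ = 5.401e17 atoms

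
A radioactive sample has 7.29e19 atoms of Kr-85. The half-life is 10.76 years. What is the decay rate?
A = λN = 4.696e18 decays/year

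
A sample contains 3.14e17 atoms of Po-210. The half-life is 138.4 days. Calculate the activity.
A = λN = 1.573e15 decays/day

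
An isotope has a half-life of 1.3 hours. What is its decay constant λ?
λ = ln(2)/t½ = 0.5332 hour⁻¹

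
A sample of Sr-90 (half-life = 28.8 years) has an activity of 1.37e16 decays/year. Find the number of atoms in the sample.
N = A/λ = 5.692e17 atoms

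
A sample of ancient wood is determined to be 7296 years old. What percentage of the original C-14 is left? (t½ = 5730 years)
N/N₀ = (1/2)^(t/t½) = 0.4137 = 41.4%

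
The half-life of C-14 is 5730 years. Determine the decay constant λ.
λ = ln(2)/t½ = 1.21e-4 year⁻¹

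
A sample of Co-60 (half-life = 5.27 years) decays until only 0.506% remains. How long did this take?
t = t½ × log₂(N₀/N) = 40.19 years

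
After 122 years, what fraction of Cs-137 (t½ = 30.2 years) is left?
N/N₀ = (1/2)^(t/t½) = 0.0608 = 6.08%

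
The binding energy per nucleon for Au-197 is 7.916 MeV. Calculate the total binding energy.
B.E. = 7.916 × 197 = 1559 MeV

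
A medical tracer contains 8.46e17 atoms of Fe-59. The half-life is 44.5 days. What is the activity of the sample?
A = λN = 1.318e16 decays/day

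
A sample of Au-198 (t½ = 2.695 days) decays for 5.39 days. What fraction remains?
N/N₀ = (1/2)^(t/t½) = 0.25 = 25%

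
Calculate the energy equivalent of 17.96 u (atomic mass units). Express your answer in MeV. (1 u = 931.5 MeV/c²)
E = mc² = 16730 MeV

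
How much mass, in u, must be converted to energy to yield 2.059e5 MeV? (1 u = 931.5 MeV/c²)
m = E/c² = 221 u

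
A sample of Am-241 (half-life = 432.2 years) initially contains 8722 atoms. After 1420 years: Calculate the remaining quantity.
N = N₀(1/2)^(t/t½) = 894.5 atoms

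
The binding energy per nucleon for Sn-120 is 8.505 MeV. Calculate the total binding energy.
B.E. = 8.505 × 120 = 1021 MeV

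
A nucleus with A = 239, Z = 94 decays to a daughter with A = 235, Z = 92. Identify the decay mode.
ΔA = -4, ΔZ = -2 ⇒ alpha decay (α)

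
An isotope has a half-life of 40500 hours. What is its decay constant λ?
λ = ln(2)/t½ = 1.711e-5 hour⁻¹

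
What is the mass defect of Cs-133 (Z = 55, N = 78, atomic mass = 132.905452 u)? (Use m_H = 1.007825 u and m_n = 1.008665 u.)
Δm = Z·m_H + N·m_n − M = 1.201 u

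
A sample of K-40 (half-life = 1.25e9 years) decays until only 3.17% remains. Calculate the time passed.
t = t½ × log₂(N₀/N) = 6.224e9 years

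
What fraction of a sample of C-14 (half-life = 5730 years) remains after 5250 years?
N/N₀ = (1/2)^(t/t½) = 0.5299 = 53%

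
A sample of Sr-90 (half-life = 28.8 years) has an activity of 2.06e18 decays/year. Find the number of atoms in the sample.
N = A/λ = 8.559e19 atoms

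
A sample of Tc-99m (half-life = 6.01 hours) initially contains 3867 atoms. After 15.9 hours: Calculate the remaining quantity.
N = N₀(1/2)^(t/t½) = 618 atoms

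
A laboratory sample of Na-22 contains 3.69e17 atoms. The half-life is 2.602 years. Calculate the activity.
A = λN = 9.83e16 decays/year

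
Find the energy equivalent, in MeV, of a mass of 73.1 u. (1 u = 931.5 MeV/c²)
E = mc² = 68090 MeV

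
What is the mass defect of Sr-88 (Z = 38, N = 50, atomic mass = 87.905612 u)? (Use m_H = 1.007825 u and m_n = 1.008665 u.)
Δm = Z·m_H + N·m_n − M = 0.825 u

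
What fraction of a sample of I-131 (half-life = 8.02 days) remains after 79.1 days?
N/N₀ = (1/2)^(t/t½) = 0.001074 = 0.107%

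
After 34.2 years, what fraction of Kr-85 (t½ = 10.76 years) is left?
N/N₀ = (1/2)^(t/t½) = 0.1105 = 11%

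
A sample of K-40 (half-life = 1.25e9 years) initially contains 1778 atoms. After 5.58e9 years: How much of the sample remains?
N = N₀(1/2)^(t/t½) = 80.56 atoms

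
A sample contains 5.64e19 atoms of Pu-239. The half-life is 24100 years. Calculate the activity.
A = λN = 1.622e15 decays/year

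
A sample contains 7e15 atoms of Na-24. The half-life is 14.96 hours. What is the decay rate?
A = λN = 3.243e14 decays/hour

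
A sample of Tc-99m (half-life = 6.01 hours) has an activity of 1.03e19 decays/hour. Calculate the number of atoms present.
N = A/λ = 8.931e19 atoms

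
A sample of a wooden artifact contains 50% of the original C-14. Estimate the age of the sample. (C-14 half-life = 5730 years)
Age = t½ × log₂(1/ratio) = 5730 years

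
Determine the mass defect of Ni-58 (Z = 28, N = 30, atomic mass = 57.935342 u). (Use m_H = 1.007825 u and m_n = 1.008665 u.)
Δm = Z·m_H + N·m_n − M = 0.5437 u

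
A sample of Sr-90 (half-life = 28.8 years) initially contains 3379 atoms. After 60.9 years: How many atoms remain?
N = N₀(1/2)^(t/t½) = 780.3 atoms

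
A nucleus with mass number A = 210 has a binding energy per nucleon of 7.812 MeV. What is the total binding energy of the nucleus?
B.E. = 7.812 × 210 = 1641 MeV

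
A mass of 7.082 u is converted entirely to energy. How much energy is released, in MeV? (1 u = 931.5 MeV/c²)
E = mc² = 6597 MeV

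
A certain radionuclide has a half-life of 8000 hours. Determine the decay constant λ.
λ = ln(2)/t½ = 8.664e-5 hour⁻¹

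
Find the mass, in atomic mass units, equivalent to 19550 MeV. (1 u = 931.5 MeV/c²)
m = E/c² = 20.99 u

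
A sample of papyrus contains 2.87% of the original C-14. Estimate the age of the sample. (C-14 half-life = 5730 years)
Age = t½ × log₂(1/ratio) = 29350 years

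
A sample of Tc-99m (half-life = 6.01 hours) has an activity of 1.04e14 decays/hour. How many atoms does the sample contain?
N = A/λ = 9.017e14 atoms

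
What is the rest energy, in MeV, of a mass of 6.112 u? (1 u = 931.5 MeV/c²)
E = mc² = 5693 MeV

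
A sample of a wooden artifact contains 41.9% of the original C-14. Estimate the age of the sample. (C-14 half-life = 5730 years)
Age = t½ × log₂(1/ratio) = 7191 years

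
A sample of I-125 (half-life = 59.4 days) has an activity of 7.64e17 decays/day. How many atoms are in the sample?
N = A/λ = 6.547e19 atoms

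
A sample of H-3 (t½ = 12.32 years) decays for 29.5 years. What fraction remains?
N/N₀ = (1/2)^(t/t½) = 0.1902 = 19%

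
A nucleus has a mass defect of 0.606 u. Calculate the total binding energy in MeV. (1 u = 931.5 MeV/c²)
B.E. = Δm × 931.5 = 564.5 MeV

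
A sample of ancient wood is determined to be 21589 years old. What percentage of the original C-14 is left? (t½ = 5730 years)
N/N₀ = (1/2)^(t/t½) = 0.07342 = 7.34%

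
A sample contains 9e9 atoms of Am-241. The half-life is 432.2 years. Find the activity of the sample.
A = λN = 1.443e7 decays/year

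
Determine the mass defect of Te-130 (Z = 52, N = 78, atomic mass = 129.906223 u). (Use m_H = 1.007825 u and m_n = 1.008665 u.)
Δm = Z·m_H + N·m_n − M = 1.177 u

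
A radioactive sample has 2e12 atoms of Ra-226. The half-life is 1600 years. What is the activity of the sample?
A = λN = 8.664e8 decays/year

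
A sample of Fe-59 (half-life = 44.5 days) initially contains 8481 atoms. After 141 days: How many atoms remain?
N = N₀(1/2)^(t/t½) = 943.2 atoms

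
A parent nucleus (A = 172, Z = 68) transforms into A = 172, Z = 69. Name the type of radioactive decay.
ΔA = 0, ΔZ = +1 ⇒ beta-minus decay (β⁻)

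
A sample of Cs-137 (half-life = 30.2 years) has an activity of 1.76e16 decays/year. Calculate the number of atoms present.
N = A/λ = 7.668e17 atoms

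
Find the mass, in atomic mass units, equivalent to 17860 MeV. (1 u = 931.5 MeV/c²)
m = E/c² = 19.17 u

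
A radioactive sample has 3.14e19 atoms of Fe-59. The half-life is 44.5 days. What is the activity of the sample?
A = λN = 4.891e17 decays/day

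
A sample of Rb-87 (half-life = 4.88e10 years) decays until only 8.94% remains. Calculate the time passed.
t = t½ × log₂(N₀/N) = 1.7e11 years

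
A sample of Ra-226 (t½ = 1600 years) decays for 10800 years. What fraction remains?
N/N₀ = (1/2)^(t/t½) = 0.009291 = 0.929%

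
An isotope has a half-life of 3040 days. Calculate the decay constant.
λ = ln(2)/t½ = 2.28e-4 day⁻¹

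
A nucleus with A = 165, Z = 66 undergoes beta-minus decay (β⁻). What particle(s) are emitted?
β⁻: electron (e⁻) + antineutrino (ν̄ₑ)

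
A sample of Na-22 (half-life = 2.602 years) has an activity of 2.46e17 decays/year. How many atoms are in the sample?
N = A/λ = 9.235e17 atoms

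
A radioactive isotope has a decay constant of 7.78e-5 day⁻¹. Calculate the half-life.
t½ = ln(2)/λ = 8909 days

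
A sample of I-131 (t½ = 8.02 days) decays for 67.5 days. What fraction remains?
N/N₀ = (1/2)^(t/t½) = 0.002927 = 0.293%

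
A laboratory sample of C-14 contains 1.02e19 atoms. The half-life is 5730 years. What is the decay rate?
A = λN = 1.234e15 decays/year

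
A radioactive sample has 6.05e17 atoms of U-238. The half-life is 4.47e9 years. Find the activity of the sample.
A = λN = 9.382e7 decays/year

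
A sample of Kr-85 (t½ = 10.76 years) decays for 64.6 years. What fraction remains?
N/N₀ = (1/2)^(t/t½) = 0.01558 = 1.56%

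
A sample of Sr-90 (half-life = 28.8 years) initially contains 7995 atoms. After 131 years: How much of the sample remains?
N = N₀(1/2)^(t/t½) = 341.6 atoms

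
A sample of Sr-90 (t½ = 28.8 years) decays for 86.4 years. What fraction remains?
N/N₀ = (1/2)^(t/t½) = 0.125 = 12.5%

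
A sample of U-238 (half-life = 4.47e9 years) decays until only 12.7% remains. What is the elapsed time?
t = t½ × log₂(N₀/N) = 1.331e10 years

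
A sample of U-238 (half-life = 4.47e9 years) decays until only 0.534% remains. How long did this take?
t = t½ × log₂(N₀/N) = 3.374e10 years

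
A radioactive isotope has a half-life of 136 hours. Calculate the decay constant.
λ = ln(2)/t½ = 0.005097 hour⁻¹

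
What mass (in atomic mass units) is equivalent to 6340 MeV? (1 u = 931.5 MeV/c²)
m = E/c² = 6.806 u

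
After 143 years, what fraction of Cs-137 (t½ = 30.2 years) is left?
N/N₀ = (1/2)^(t/t½) = 0.03755 = 3.75%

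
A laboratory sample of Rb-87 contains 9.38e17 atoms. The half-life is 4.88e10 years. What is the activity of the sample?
A = λN = 1.332e7 decays/year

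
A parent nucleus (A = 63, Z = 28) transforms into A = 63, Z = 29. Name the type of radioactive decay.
ΔA = 0, ΔZ = +1 ⇒ beta-minus decay (β⁻)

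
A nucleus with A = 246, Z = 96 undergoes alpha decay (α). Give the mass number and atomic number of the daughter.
Daughter: A = 242, Z = 94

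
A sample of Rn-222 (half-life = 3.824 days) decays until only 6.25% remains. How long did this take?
t = t½ × log₂(N₀/N) = 15.3 days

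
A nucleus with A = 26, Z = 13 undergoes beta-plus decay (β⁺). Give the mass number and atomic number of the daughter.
Daughter: A = 26, Z = 12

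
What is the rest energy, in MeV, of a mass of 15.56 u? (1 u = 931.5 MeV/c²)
E = mc² = 14490 MeV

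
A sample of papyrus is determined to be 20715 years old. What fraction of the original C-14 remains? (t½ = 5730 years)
N/N₀ = (1/2)^(t/t½) = 0.08161 = 8.16%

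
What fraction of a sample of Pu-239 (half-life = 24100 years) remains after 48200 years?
N/N₀ = (1/2)^(t/t½) = 0.25 = 25%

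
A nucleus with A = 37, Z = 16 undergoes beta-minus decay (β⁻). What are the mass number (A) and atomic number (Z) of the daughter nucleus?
Daughter: A = 37, Z = 17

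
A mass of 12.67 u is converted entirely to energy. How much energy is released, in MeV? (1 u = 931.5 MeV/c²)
E = mc² = 11800 MeV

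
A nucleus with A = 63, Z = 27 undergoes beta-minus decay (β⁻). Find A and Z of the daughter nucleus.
Daughter: A = 63, Z = 28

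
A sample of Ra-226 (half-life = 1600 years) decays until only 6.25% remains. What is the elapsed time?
t = t½ × log₂(N₀/N) = 6400 years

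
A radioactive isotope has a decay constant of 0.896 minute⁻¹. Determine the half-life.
t½ = ln(2)/λ = 0.7736 minutes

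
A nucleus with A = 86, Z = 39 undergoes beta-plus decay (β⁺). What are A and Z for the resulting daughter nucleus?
Daughter: A = 86, Z = 38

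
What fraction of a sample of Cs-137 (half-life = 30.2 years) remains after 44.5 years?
N/N₀ = (1/2)^(t/t½) = 0.3601 = 36%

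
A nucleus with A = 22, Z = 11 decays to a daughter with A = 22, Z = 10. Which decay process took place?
ΔA = 0, ΔZ = -1 ⇒ beta-plus decay (β⁺) or electron capture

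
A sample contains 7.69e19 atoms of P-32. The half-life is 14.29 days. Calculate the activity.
A = λN = 3.73e18 decays/day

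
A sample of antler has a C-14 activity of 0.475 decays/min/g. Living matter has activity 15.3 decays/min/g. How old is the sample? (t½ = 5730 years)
Age = t½ × log₂(A₀/A) = 28700 years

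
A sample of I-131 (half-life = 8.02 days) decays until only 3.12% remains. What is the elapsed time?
t = t½ × log₂(N₀/N) = 40.12 days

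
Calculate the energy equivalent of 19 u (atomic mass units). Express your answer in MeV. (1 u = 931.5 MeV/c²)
E = mc² = 17700 MeV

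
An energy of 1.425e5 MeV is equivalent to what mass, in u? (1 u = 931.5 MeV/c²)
m = E/c² = 153 u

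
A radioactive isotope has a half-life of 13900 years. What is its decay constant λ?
λ = ln(2)/t½ = 4.987e-5 year⁻¹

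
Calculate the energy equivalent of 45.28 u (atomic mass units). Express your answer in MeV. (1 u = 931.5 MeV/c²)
E = mc² = 42180 MeV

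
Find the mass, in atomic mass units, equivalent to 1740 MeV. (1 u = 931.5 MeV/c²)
m = E/c² = 1.868 u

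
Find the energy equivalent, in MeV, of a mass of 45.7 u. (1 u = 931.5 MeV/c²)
E = mc² = 42570 MeV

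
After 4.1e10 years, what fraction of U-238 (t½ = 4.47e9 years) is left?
N/N₀ = (1/2)^(t/t½) = 0.001733 = 0.173%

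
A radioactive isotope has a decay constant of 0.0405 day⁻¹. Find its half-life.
t½ = ln(2)/λ = 17.11 days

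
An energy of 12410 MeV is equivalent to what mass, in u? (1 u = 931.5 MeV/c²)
m = E/c² = 13.32 u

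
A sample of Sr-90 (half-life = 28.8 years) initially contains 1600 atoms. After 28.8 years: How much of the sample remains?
N = N₀(1/2)^(t/t½) = 800 atoms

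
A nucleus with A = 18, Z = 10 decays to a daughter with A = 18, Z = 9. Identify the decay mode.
ΔA = 0, ΔZ = -1 ⇒ beta-plus decay (β⁺) or electron capture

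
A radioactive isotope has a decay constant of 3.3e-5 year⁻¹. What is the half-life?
t½ = ln(2)/λ = 21000 years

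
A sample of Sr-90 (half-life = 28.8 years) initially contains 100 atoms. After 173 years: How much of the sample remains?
N = N₀(1/2)^(t/t½) = 1.555 atoms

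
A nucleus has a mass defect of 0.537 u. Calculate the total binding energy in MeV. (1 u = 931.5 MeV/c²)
B.E. = Δm × 931.5 = 500.2 MeV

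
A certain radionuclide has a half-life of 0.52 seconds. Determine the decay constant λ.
λ = ln(2)/t½ = 1.333 second⁻¹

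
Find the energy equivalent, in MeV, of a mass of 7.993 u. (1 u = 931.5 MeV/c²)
E = mc² = 7445 MeV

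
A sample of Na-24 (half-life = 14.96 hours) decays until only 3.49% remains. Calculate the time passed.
t = t½ × log₂(N₀/N) = 72.42 hours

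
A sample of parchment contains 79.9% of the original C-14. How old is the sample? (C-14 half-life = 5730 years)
Age = t½ × log₂(1/ratio) = 1855 years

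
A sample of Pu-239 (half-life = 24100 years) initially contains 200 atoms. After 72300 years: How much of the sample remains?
N = N₀(1/2)^(t/t½) = 25 atoms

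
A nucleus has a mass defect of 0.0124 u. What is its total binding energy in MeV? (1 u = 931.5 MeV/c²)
B.E. = Δm × 931.5 = 11.55 MeV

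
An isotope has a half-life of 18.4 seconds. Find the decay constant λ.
λ = ln(2)/t½ = 0.03767 second⁻¹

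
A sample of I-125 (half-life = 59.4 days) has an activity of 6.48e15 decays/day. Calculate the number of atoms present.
N = A/λ = 5.553e17 atoms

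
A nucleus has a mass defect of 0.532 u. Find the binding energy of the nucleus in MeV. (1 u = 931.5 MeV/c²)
B.E. = Δm × 931.5 = 495.6 MeV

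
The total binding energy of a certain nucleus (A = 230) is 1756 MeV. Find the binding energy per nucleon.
B.E./A = 1756/230 = 7.635 MeV/nucleon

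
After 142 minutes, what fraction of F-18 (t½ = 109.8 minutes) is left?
N/N₀ = (1/2)^(t/t½) = 0.408 = 40.8%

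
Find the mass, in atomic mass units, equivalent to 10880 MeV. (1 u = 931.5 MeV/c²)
m = E/c² = 11.68 u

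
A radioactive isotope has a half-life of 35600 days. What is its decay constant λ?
λ = ln(2)/t½ = 1.947e-5 day⁻¹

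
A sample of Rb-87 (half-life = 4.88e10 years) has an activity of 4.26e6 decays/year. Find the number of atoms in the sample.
N = A/λ = 2.999e17 atoms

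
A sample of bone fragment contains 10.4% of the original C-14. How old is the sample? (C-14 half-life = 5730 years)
Age = t½ × log₂(1/ratio) = 18710 years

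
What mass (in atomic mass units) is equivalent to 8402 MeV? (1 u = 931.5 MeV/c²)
m = E/c² = 9.02 u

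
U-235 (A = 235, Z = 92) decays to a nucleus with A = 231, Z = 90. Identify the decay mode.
ΔA = -4, ΔZ = -2 ⇒ alpha decay (α)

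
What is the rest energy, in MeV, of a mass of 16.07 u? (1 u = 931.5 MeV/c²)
E = mc² = 14970 MeV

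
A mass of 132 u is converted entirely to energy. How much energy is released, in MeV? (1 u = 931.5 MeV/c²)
E = mc² = 1.23e5 MeV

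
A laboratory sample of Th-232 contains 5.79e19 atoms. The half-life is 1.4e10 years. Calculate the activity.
A = λN = 2.867e9 decays/year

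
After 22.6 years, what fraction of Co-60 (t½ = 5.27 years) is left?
N/N₀ = (1/2)^(t/t½) = 0.05117 = 5.12%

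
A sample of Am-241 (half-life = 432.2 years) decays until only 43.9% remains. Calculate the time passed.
t = t½ × log₂(N₀/N) = 513.3 years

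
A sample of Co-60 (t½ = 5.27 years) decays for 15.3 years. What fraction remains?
N/N₀ = (1/2)^(t/t½) = 0.1337 = 13.4%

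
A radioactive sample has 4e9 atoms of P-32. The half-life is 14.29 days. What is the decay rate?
A = λN = 1.94e8 decays/day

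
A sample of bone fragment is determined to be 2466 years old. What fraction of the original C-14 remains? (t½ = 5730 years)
N/N₀ = (1/2)^(t/t½) = 0.7421 = 74.2%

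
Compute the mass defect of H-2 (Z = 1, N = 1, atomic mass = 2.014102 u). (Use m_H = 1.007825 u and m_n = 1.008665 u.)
Δm = Z·m_H + N·m_n − M = 0.002388 u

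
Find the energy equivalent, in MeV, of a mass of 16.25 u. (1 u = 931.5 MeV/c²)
E = mc² = 15140 MeV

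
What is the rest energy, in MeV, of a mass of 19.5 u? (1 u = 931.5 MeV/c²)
E = mc² = 18160 MeV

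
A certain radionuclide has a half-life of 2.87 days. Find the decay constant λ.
λ = ln(2)/t½ = 0.2415 day⁻¹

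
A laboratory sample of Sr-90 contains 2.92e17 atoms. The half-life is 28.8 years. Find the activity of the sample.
A = λN = 7.028e15 decays/year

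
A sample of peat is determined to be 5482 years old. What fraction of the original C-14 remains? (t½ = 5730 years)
N/N₀ = (1/2)^(t/t½) = 0.5152 = 51.5%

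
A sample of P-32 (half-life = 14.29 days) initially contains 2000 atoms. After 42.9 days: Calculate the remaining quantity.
N = N₀(1/2)^(t/t½) = 249.6 atoms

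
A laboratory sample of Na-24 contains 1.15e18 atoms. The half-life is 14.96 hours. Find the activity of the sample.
A = λN = 5.328e16 decays/hour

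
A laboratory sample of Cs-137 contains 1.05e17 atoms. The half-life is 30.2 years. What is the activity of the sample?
A = λN = 2.41e15 decays/year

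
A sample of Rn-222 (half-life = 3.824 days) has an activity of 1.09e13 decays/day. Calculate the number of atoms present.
N = A/λ = 6.013e13 atoms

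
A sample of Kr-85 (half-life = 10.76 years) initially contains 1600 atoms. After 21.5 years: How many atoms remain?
N = N₀(1/2)^(t/t½) = 400.5 atoms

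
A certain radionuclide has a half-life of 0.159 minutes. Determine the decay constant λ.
λ = ln(2)/t½ = 4.359 minute⁻¹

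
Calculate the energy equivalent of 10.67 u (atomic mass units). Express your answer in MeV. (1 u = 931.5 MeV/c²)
E = mc² = 9939 MeV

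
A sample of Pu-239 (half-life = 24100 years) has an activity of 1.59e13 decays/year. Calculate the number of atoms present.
N = A/λ = 5.528e17 atoms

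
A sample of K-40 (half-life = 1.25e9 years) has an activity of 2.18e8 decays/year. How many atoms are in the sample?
N = A/λ = 3.931e17 atoms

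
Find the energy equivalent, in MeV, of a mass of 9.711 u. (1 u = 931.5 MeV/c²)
E = mc² = 9046 MeV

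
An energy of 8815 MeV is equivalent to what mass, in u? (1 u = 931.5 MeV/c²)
m = E/c² = 9.463 u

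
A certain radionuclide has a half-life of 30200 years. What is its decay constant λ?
λ = ln(2)/t½ = 2.295e-5 year⁻¹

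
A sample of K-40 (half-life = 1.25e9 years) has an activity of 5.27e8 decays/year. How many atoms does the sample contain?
N = A/λ = 9.504e17 atoms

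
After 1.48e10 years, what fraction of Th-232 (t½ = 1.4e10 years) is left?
N/N₀ = (1/2)^(t/t½) = 0.4806 = 48.1%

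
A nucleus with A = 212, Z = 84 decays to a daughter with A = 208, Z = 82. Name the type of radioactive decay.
ΔA = -4, ΔZ = -2 ⇒ alpha decay (α)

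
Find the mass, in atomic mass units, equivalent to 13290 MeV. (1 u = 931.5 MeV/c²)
m = E/c² = 14.27 u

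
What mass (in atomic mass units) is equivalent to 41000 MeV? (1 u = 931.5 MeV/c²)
m = E/c² = 44.02 u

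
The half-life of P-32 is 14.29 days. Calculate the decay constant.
λ = ln(2)/t½ = 0.04851 day⁻¹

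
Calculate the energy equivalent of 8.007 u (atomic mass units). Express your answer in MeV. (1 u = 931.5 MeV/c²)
E = mc² = 7459 MeV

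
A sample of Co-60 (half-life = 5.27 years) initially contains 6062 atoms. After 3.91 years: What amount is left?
N = N₀(1/2)^(t/t½) = 3625 atoms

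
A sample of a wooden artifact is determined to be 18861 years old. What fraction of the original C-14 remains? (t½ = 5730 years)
N/N₀ = (1/2)^(t/t½) = 0.1021 = 10.2%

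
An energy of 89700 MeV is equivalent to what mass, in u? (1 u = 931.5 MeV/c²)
m = E/c² = 96.3 u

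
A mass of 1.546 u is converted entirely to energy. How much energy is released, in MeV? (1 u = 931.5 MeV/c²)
E = mc² = 1440 MeV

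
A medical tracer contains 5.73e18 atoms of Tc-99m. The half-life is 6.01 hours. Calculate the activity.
A = λN = 6.609e17 decays/hour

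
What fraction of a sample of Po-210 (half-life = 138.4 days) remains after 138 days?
N/N₀ = (1/2)^(t/t½) = 0.501 = 50.1%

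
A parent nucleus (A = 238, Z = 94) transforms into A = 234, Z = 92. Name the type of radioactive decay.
ΔA = -4, ΔZ = -2 ⇒ alpha decay (α)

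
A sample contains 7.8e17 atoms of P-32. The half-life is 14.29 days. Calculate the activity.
A = λN = 3.783e16 decays/day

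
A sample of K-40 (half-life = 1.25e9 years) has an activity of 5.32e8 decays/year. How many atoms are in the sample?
N = A/λ = 9.594e17 atoms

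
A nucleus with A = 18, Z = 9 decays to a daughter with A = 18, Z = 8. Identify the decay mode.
ΔA = 0, ΔZ = -1 ⇒ beta-plus decay (β⁺) or electron capture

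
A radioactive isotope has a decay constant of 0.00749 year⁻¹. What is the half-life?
t½ = ln(2)/λ = 92.54 years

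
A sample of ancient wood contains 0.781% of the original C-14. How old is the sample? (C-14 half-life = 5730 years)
Age = t½ × log₂(1/ratio) = 40110 years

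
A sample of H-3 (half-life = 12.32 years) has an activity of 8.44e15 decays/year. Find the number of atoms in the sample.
N = A/λ = 1.5e17 atoms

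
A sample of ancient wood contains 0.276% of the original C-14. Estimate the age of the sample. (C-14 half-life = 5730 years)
Age = t½ × log₂(1/ratio) = 48710 years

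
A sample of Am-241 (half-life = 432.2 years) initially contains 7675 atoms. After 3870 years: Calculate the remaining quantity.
N = N₀(1/2)^(t/t½) = 15.47 atoms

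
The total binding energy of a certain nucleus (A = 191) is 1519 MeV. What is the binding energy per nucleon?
B.E./A = 1519/191 = 7.953 MeV/nucleon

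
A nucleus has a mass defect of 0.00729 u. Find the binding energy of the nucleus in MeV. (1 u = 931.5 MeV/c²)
B.E. = Δm × 931.5 = 6.791 MeV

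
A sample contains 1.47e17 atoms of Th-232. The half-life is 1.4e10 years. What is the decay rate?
A = λN = 7.278e6 decays/year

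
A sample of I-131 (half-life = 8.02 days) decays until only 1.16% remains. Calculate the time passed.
t = t½ × log₂(N₀/N) = 51.57 days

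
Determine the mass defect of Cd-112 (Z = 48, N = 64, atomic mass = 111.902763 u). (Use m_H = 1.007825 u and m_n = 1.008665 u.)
Δm = Z·m_H + N·m_n − M = 1.027 u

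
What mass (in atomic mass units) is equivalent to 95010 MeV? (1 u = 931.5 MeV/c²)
m = E/c² = 102 u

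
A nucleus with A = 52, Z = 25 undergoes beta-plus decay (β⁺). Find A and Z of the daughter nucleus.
Daughter: A = 52, Z = 24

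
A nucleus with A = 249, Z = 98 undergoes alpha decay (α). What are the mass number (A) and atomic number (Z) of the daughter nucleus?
Daughter: A = 245, Z = 96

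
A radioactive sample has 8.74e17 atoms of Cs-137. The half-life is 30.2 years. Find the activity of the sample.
A = λN = 2.006e16 decays/year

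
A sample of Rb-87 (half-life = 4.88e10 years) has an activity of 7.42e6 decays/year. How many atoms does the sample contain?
N = A/λ = 5.224e17 atoms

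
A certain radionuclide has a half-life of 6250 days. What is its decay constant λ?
λ = ln(2)/t½ = 1.109e-4 day⁻¹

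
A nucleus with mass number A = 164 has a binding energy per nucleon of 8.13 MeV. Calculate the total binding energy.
B.E. = 8.13 × 164 = 1333 MeV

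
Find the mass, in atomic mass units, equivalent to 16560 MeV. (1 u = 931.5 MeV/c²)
m = E/c² = 17.78 u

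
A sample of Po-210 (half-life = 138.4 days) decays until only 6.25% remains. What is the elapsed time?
t = t½ × log₂(N₀/N) = 553.6 days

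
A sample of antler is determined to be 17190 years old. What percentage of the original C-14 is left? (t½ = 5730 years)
N/N₀ = (1/2)^(t/t½) = 0.125 = 12.5%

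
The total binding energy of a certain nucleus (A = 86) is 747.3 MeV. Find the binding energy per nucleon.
B.E./A = 747.3/86 = 8.69 MeV/nucleon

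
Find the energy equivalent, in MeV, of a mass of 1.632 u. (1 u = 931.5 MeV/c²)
E = mc² = 1520 MeV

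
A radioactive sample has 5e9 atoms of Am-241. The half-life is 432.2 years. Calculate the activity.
A = λN = 8.019e6 decays/year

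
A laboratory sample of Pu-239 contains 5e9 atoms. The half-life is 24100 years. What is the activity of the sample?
A = λN = 1.438e5 decays/year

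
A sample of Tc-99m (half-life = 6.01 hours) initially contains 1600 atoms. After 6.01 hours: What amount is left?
N = N₀(1/2)^(t/t½) = 800 atoms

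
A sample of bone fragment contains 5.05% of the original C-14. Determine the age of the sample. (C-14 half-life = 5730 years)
Age = t½ × log₂(1/ratio) = 24680 years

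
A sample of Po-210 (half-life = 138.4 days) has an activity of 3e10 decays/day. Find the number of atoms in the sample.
N = A/λ = 5.99e12 atoms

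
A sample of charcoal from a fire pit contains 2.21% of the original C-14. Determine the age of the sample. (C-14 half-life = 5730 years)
Age = t½ × log₂(1/ratio) = 31510 years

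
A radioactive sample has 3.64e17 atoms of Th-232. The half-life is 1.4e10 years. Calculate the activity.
A = λN = 1.802e7 decays/year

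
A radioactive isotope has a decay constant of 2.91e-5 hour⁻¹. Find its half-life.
t½ = ln(2)/λ = 23820 hours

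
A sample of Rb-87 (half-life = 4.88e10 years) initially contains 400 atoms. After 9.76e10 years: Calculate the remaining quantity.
N = N₀(1/2)^(t/t½) = 100 atoms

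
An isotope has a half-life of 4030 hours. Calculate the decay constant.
λ = ln(2)/t½ = 1.72e-4 hour⁻¹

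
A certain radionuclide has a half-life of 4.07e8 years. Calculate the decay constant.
λ = ln(2)/t½ = 1.703e-9 year⁻¹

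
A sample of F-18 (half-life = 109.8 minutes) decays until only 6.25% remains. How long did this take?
t = t½ × log₂(N₀/N) = 439.2 minutes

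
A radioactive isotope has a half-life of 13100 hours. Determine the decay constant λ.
λ = ln(2)/t½ = 5.291e-5 hour⁻¹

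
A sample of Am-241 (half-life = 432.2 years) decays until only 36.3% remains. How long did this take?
t = t½ × log₂(N₀/N) = 631.9 years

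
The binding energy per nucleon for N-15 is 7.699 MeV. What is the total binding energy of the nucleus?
B.E. = 7.699 × 15 = 115.5 MeV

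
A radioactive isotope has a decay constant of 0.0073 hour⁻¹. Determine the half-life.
t½ = ln(2)/λ = 94.95 hours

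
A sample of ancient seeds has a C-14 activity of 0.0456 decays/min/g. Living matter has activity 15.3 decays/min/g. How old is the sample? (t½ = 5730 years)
Age = t½ × log₂(A₀/A) = 48080 years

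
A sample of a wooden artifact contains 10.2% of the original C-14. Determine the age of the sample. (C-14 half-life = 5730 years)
Age = t½ × log₂(1/ratio) = 18870 years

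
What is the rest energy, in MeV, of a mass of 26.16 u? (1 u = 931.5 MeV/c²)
E = mc² = 24370 MeV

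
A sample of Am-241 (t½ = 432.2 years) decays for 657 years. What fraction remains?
N/N₀ = (1/2)^(t/t½) = 0.3487 = 34.9%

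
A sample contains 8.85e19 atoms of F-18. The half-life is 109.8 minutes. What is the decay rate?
A = λN = 5.587e17 decays/minute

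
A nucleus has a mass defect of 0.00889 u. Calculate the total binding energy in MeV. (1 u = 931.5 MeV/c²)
B.E. = Δm × 931.5 = 8.281 MeV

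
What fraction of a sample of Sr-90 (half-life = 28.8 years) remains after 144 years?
N/N₀ = (1/2)^(t/t½) = 0.03125 = 3.12%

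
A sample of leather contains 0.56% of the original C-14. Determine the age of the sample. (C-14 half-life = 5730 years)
Age = t½ × log₂(1/ratio) = 42860 years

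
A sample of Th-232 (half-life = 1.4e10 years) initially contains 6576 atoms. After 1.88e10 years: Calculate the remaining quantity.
N = N₀(1/2)^(t/t½) = 2593 atoms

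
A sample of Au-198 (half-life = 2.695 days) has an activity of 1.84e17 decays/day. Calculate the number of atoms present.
N = A/λ = 7.154e17 atoms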